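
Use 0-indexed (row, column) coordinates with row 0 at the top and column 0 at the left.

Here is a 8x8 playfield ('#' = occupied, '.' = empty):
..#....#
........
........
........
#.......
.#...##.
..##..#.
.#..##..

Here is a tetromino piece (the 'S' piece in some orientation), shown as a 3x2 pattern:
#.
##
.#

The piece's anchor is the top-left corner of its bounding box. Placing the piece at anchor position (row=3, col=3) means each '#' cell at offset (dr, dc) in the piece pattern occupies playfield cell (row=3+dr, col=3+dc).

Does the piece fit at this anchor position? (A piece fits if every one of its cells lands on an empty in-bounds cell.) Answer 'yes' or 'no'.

Answer: yes

Derivation:
Check each piece cell at anchor (3, 3):
  offset (0,0) -> (3,3): empty -> OK
  offset (1,0) -> (4,3): empty -> OK
  offset (1,1) -> (4,4): empty -> OK
  offset (2,1) -> (5,4): empty -> OK
All cells valid: yes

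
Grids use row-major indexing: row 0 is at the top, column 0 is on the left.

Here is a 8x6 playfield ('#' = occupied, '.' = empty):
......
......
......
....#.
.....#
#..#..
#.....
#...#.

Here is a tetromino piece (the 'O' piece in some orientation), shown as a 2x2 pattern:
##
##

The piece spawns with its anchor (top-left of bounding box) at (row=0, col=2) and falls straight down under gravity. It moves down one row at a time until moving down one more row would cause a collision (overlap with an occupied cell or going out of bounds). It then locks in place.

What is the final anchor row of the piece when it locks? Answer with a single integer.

Answer: 3

Derivation:
Spawn at (row=0, col=2). Try each row:
  row 0: fits
  row 1: fits
  row 2: fits
  row 3: fits
  row 4: blocked -> lock at row 3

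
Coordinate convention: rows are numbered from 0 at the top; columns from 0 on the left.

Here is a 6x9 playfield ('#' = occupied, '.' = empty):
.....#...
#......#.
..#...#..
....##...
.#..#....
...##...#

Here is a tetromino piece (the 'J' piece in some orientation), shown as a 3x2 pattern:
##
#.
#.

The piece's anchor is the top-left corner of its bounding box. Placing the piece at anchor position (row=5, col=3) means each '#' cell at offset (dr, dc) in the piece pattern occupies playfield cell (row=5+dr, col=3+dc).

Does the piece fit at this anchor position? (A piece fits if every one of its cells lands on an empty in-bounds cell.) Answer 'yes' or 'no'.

Answer: no

Derivation:
Check each piece cell at anchor (5, 3):
  offset (0,0) -> (5,3): occupied ('#') -> FAIL
  offset (0,1) -> (5,4): occupied ('#') -> FAIL
  offset (1,0) -> (6,3): out of bounds -> FAIL
  offset (2,0) -> (7,3): out of bounds -> FAIL
All cells valid: no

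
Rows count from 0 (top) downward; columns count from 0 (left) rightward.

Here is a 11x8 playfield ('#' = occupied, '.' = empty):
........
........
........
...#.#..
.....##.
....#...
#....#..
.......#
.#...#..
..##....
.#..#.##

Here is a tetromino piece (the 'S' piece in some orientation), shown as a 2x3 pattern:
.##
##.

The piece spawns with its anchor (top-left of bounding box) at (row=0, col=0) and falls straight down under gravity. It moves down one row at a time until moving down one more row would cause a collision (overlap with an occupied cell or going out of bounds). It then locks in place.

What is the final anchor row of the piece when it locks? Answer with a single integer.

Spawn at (row=0, col=0). Try each row:
  row 0: fits
  row 1: fits
  row 2: fits
  row 3: fits
  row 4: fits
  row 5: blocked -> lock at row 4

Answer: 4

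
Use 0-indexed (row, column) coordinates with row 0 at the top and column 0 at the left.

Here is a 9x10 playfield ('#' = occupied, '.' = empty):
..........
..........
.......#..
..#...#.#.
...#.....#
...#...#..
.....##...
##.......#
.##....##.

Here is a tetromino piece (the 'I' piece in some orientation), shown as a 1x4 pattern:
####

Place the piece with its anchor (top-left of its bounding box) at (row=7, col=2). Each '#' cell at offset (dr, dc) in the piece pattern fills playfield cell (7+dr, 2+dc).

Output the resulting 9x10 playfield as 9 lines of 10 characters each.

Answer: ..........
..........
.......#..
..#...#.#.
...#.....#
...#...#..
.....##...
######...#
.##....##.

Derivation:
Fill (7+0,2+0) = (7,2)
Fill (7+0,2+1) = (7,3)
Fill (7+0,2+2) = (7,4)
Fill (7+0,2+3) = (7,5)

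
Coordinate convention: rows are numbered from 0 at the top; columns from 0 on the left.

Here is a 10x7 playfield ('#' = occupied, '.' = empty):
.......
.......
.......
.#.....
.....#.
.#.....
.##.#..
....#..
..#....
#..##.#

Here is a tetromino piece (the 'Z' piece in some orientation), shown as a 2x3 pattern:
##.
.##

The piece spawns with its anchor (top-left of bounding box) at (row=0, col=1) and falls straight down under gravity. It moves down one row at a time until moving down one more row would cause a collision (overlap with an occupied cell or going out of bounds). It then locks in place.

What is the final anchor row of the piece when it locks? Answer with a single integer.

Answer: 2

Derivation:
Spawn at (row=0, col=1). Try each row:
  row 0: fits
  row 1: fits
  row 2: fits
  row 3: blocked -> lock at row 2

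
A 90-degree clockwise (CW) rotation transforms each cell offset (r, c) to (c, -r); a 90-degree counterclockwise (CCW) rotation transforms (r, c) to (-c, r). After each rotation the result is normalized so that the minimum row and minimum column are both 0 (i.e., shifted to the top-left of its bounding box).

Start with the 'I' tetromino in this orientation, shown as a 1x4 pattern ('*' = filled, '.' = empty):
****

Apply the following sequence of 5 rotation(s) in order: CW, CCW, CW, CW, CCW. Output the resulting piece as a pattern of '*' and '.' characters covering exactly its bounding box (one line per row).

Start:
****
After rotation 1 (CW):
*
*
*
*
After rotation 2 (CCW):
****
After rotation 3 (CW):
*
*
*
*
After rotation 4 (CW):
****
After rotation 5 (CCW):
*
*
*
*

Answer: *
*
*
*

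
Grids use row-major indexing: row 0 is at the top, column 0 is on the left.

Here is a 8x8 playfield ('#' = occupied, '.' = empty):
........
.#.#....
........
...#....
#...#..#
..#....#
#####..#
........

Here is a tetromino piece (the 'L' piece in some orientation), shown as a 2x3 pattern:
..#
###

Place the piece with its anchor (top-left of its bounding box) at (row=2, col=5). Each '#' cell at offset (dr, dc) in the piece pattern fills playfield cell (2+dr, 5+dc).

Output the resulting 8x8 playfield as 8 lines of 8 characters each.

Fill (2+0,5+2) = (2,7)
Fill (2+1,5+0) = (3,5)
Fill (2+1,5+1) = (3,6)
Fill (2+1,5+2) = (3,7)

Answer: ........
.#.#....
.......#
...#.###
#...#..#
..#....#
#####..#
........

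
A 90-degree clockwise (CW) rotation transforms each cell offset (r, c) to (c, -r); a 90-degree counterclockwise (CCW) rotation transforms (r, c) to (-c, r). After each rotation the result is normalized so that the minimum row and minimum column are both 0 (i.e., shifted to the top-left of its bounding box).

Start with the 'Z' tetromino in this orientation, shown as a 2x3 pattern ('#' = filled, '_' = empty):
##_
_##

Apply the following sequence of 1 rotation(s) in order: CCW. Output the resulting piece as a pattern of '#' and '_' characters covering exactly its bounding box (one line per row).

Answer: _#
##
#_

Derivation:
Start:
##_
_##
After rotation 1 (CCW):
_#
##
#_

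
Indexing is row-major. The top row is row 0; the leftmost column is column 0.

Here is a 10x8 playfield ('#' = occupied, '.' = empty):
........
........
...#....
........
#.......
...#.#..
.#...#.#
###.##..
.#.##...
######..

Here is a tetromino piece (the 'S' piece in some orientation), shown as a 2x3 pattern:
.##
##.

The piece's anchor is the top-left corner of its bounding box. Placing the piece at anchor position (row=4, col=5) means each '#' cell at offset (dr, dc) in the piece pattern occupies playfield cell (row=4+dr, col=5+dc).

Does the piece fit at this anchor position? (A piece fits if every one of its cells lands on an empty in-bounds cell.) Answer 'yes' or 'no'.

Check each piece cell at anchor (4, 5):
  offset (0,1) -> (4,6): empty -> OK
  offset (0,2) -> (4,7): empty -> OK
  offset (1,0) -> (5,5): occupied ('#') -> FAIL
  offset (1,1) -> (5,6): empty -> OK
All cells valid: no

Answer: no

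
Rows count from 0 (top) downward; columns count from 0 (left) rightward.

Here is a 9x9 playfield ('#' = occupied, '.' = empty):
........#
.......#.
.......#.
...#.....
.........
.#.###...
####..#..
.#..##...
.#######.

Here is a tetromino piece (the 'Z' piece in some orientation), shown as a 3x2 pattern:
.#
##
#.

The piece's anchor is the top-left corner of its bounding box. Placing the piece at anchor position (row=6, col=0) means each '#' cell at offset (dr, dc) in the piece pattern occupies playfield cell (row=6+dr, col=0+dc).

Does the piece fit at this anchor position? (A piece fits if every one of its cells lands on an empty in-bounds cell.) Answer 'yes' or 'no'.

Check each piece cell at anchor (6, 0):
  offset (0,1) -> (6,1): occupied ('#') -> FAIL
  offset (1,0) -> (7,0): empty -> OK
  offset (1,1) -> (7,1): occupied ('#') -> FAIL
  offset (2,0) -> (8,0): empty -> OK
All cells valid: no

Answer: no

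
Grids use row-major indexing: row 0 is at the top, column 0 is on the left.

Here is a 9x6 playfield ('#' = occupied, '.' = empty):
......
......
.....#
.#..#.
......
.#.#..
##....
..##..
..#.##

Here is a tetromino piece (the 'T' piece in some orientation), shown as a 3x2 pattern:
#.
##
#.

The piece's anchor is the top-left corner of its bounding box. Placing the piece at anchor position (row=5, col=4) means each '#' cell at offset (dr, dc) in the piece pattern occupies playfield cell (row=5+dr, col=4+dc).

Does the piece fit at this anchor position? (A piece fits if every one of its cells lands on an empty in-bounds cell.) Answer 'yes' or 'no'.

Check each piece cell at anchor (5, 4):
  offset (0,0) -> (5,4): empty -> OK
  offset (1,0) -> (6,4): empty -> OK
  offset (1,1) -> (6,5): empty -> OK
  offset (2,0) -> (7,4): empty -> OK
All cells valid: yes

Answer: yes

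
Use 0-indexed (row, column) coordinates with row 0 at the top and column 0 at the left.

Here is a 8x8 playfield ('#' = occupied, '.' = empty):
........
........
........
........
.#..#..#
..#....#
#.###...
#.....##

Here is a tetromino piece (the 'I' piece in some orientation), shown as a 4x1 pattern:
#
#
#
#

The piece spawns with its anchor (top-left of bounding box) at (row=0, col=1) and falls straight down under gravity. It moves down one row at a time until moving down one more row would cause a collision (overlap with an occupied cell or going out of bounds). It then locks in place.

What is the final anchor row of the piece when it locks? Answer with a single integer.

Answer: 0

Derivation:
Spawn at (row=0, col=1). Try each row:
  row 0: fits
  row 1: blocked -> lock at row 0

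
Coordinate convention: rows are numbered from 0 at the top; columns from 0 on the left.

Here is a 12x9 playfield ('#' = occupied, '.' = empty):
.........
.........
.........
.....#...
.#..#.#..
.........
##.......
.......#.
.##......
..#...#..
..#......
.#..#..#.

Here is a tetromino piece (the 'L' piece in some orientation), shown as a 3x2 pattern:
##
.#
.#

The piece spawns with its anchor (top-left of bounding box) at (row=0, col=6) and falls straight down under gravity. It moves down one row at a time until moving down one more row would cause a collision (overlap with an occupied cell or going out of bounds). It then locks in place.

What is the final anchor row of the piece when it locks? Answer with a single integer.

Spawn at (row=0, col=6). Try each row:
  row 0: fits
  row 1: fits
  row 2: fits
  row 3: fits
  row 4: blocked -> lock at row 3

Answer: 3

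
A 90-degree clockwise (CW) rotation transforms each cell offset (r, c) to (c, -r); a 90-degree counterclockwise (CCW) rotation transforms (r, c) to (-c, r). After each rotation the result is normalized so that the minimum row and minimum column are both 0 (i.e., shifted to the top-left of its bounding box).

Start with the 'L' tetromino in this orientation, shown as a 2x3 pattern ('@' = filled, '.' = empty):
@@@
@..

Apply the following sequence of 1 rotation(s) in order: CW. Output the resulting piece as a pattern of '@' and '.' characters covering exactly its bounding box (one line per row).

Answer: @@
.@
.@

Derivation:
Start:
@@@
@..
After rotation 1 (CW):
@@
.@
.@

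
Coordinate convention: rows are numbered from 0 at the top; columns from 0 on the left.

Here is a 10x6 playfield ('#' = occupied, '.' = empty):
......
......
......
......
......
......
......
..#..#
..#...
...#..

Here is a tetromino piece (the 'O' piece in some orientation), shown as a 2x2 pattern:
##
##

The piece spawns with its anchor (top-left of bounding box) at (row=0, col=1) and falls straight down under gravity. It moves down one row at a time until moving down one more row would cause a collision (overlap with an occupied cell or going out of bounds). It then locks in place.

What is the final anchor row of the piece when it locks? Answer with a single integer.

Answer: 5

Derivation:
Spawn at (row=0, col=1). Try each row:
  row 0: fits
  row 1: fits
  row 2: fits
  row 3: fits
  row 4: fits
  row 5: fits
  row 6: blocked -> lock at row 5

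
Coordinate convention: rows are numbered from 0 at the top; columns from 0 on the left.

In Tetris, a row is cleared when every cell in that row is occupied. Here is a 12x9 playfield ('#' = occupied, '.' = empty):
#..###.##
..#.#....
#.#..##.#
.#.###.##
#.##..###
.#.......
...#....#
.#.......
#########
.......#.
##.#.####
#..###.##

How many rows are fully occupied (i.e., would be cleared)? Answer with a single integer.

Check each row:
  row 0: 3 empty cells -> not full
  row 1: 7 empty cells -> not full
  row 2: 4 empty cells -> not full
  row 3: 3 empty cells -> not full
  row 4: 3 empty cells -> not full
  row 5: 8 empty cells -> not full
  row 6: 7 empty cells -> not full
  row 7: 8 empty cells -> not full
  row 8: 0 empty cells -> FULL (clear)
  row 9: 8 empty cells -> not full
  row 10: 2 empty cells -> not full
  row 11: 3 empty cells -> not full
Total rows cleared: 1

Answer: 1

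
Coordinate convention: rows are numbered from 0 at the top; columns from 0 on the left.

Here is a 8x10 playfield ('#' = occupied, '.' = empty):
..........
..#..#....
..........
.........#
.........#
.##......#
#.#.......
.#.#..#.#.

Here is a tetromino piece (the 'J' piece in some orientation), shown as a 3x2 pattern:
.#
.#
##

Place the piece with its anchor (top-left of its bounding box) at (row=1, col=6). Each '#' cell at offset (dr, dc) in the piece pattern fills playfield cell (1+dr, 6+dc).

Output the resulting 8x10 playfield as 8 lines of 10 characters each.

Fill (1+0,6+1) = (1,7)
Fill (1+1,6+1) = (2,7)
Fill (1+2,6+0) = (3,6)
Fill (1+2,6+1) = (3,7)

Answer: ..........
..#..#.#..
.......#..
......##.#
.........#
.##......#
#.#.......
.#.#..#.#.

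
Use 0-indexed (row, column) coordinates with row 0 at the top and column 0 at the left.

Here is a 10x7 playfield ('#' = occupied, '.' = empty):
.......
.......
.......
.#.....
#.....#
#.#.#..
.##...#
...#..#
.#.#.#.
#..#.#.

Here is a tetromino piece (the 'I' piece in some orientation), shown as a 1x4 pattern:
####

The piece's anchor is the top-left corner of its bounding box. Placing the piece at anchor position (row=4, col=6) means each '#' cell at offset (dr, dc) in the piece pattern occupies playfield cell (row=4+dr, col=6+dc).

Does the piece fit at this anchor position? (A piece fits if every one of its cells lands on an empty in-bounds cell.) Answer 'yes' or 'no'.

Check each piece cell at anchor (4, 6):
  offset (0,0) -> (4,6): occupied ('#') -> FAIL
  offset (0,1) -> (4,7): out of bounds -> FAIL
  offset (0,2) -> (4,8): out of bounds -> FAIL
  offset (0,3) -> (4,9): out of bounds -> FAIL
All cells valid: no

Answer: no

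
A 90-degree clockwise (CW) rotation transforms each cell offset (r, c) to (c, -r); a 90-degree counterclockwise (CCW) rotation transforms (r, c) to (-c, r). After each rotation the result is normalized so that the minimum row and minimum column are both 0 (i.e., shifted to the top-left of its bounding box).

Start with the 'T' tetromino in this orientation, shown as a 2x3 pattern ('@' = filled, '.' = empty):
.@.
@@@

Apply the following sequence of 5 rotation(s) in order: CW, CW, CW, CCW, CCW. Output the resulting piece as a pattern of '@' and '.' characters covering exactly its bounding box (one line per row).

Answer: @.
@@
@.

Derivation:
Start:
.@.
@@@
After rotation 1 (CW):
@.
@@
@.
After rotation 2 (CW):
@@@
.@.
After rotation 3 (CW):
.@
@@
.@
After rotation 4 (CCW):
@@@
.@.
After rotation 5 (CCW):
@.
@@
@.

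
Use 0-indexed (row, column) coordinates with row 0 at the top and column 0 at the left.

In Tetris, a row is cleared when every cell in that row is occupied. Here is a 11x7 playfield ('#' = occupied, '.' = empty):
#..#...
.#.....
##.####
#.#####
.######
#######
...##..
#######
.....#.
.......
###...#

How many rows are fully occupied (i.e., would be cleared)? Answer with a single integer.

Check each row:
  row 0: 5 empty cells -> not full
  row 1: 6 empty cells -> not full
  row 2: 1 empty cell -> not full
  row 3: 1 empty cell -> not full
  row 4: 1 empty cell -> not full
  row 5: 0 empty cells -> FULL (clear)
  row 6: 5 empty cells -> not full
  row 7: 0 empty cells -> FULL (clear)
  row 8: 6 empty cells -> not full
  row 9: 7 empty cells -> not full
  row 10: 3 empty cells -> not full
Total rows cleared: 2

Answer: 2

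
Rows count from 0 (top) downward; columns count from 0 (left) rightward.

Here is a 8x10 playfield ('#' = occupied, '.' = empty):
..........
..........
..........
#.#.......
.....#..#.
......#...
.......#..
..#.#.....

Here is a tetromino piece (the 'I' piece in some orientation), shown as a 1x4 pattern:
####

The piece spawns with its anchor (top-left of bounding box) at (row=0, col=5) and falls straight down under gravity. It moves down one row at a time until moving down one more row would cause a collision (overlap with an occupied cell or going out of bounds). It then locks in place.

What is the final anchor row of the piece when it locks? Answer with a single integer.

Answer: 3

Derivation:
Spawn at (row=0, col=5). Try each row:
  row 0: fits
  row 1: fits
  row 2: fits
  row 3: fits
  row 4: blocked -> lock at row 3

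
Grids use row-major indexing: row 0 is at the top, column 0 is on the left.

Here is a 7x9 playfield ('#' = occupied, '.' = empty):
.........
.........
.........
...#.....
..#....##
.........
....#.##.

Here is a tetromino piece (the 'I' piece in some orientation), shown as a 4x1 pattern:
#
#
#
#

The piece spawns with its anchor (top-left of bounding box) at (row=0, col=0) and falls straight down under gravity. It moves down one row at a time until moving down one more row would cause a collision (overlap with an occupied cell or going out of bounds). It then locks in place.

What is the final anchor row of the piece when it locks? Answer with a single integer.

Answer: 3

Derivation:
Spawn at (row=0, col=0). Try each row:
  row 0: fits
  row 1: fits
  row 2: fits
  row 3: fits
  row 4: blocked -> lock at row 3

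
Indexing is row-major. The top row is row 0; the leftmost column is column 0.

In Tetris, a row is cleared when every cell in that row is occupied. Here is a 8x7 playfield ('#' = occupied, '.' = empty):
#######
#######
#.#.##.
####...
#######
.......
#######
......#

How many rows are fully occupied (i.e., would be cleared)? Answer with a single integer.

Answer: 4

Derivation:
Check each row:
  row 0: 0 empty cells -> FULL (clear)
  row 1: 0 empty cells -> FULL (clear)
  row 2: 3 empty cells -> not full
  row 3: 3 empty cells -> not full
  row 4: 0 empty cells -> FULL (clear)
  row 5: 7 empty cells -> not full
  row 6: 0 empty cells -> FULL (clear)
  row 7: 6 empty cells -> not full
Total rows cleared: 4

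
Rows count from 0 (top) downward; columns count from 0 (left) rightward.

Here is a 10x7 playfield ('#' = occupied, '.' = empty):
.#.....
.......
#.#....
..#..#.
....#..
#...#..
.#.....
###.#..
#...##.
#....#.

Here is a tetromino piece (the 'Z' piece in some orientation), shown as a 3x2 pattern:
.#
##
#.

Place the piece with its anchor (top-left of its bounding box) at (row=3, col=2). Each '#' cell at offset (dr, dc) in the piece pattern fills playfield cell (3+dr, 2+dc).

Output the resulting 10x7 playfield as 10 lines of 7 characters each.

Fill (3+0,2+1) = (3,3)
Fill (3+1,2+0) = (4,2)
Fill (3+1,2+1) = (4,3)
Fill (3+2,2+0) = (5,2)

Answer: .#.....
.......
#.#....
..##.#.
..###..
#.#.#..
.#.....
###.#..
#...##.
#....#.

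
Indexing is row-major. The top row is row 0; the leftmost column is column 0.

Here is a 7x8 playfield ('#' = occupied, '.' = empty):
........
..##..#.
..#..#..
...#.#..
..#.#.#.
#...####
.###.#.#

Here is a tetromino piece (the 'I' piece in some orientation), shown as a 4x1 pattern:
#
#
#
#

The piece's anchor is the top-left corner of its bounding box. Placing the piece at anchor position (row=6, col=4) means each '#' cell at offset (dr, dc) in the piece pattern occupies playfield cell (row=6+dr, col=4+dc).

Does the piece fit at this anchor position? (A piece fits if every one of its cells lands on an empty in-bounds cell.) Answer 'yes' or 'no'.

Check each piece cell at anchor (6, 4):
  offset (0,0) -> (6,4): empty -> OK
  offset (1,0) -> (7,4): out of bounds -> FAIL
  offset (2,0) -> (8,4): out of bounds -> FAIL
  offset (3,0) -> (9,4): out of bounds -> FAIL
All cells valid: no

Answer: no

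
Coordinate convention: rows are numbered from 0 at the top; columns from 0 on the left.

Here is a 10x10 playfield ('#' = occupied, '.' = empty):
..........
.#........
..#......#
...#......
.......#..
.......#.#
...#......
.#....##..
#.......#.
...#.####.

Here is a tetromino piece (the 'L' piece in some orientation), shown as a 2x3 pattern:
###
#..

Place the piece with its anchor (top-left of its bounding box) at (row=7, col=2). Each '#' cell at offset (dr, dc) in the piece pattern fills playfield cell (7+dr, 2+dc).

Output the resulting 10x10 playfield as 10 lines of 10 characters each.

Fill (7+0,2+0) = (7,2)
Fill (7+0,2+1) = (7,3)
Fill (7+0,2+2) = (7,4)
Fill (7+1,2+0) = (8,2)

Answer: ..........
.#........
..#......#
...#......
.......#..
.......#.#
...#......
.####.##..
#.#.....#.
...#.####.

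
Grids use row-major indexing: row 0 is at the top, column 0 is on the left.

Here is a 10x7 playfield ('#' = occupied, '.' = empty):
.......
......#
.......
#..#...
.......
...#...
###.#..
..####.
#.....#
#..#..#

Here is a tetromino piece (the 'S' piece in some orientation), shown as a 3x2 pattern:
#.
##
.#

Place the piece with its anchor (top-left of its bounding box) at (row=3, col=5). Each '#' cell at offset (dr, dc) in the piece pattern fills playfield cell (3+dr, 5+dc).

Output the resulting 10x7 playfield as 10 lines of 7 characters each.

Fill (3+0,5+0) = (3,5)
Fill (3+1,5+0) = (4,5)
Fill (3+1,5+1) = (4,6)
Fill (3+2,5+1) = (5,6)

Answer: .......
......#
.......
#..#.#.
.....##
...#..#
###.#..
..####.
#.....#
#..#..#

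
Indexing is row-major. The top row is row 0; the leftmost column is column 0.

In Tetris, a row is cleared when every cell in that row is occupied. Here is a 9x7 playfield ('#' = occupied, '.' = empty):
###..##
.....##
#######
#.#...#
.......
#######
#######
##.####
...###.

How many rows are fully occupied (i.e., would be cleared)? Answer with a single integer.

Answer: 3

Derivation:
Check each row:
  row 0: 2 empty cells -> not full
  row 1: 5 empty cells -> not full
  row 2: 0 empty cells -> FULL (clear)
  row 3: 4 empty cells -> not full
  row 4: 7 empty cells -> not full
  row 5: 0 empty cells -> FULL (clear)
  row 6: 0 empty cells -> FULL (clear)
  row 7: 1 empty cell -> not full
  row 8: 4 empty cells -> not full
Total rows cleared: 3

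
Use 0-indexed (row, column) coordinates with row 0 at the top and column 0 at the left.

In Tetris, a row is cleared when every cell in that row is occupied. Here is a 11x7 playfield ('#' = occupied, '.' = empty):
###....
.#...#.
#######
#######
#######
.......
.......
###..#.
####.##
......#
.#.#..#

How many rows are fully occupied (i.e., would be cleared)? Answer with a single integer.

Answer: 3

Derivation:
Check each row:
  row 0: 4 empty cells -> not full
  row 1: 5 empty cells -> not full
  row 2: 0 empty cells -> FULL (clear)
  row 3: 0 empty cells -> FULL (clear)
  row 4: 0 empty cells -> FULL (clear)
  row 5: 7 empty cells -> not full
  row 6: 7 empty cells -> not full
  row 7: 3 empty cells -> not full
  row 8: 1 empty cell -> not full
  row 9: 6 empty cells -> not full
  row 10: 4 empty cells -> not full
Total rows cleared: 3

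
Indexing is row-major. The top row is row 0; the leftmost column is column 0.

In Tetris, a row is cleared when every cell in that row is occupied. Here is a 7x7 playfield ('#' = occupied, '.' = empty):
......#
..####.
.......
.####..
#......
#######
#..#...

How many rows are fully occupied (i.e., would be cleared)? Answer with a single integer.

Answer: 1

Derivation:
Check each row:
  row 0: 6 empty cells -> not full
  row 1: 3 empty cells -> not full
  row 2: 7 empty cells -> not full
  row 3: 3 empty cells -> not full
  row 4: 6 empty cells -> not full
  row 5: 0 empty cells -> FULL (clear)
  row 6: 5 empty cells -> not full
Total rows cleared: 1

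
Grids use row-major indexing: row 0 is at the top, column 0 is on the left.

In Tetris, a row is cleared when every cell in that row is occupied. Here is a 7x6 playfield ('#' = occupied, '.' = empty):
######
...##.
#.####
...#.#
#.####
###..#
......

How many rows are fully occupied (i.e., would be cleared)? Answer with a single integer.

Check each row:
  row 0: 0 empty cells -> FULL (clear)
  row 1: 4 empty cells -> not full
  row 2: 1 empty cell -> not full
  row 3: 4 empty cells -> not full
  row 4: 1 empty cell -> not full
  row 5: 2 empty cells -> not full
  row 6: 6 empty cells -> not full
Total rows cleared: 1

Answer: 1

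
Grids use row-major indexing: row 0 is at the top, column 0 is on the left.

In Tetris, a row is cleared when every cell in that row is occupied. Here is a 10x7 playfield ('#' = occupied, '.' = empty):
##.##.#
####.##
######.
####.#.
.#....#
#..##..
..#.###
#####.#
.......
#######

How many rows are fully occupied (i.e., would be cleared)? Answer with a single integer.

Check each row:
  row 0: 2 empty cells -> not full
  row 1: 1 empty cell -> not full
  row 2: 1 empty cell -> not full
  row 3: 2 empty cells -> not full
  row 4: 5 empty cells -> not full
  row 5: 4 empty cells -> not full
  row 6: 3 empty cells -> not full
  row 7: 1 empty cell -> not full
  row 8: 7 empty cells -> not full
  row 9: 0 empty cells -> FULL (clear)
Total rows cleared: 1

Answer: 1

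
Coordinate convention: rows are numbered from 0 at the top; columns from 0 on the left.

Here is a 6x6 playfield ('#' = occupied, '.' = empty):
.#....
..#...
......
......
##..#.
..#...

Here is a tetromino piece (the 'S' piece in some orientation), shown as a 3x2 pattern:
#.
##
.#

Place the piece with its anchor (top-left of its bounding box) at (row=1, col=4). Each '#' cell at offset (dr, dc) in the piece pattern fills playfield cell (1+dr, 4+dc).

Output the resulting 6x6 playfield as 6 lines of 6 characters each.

Answer: .#....
..#.#.
....##
.....#
##..#.
..#...

Derivation:
Fill (1+0,4+0) = (1,4)
Fill (1+1,4+0) = (2,4)
Fill (1+1,4+1) = (2,5)
Fill (1+2,4+1) = (3,5)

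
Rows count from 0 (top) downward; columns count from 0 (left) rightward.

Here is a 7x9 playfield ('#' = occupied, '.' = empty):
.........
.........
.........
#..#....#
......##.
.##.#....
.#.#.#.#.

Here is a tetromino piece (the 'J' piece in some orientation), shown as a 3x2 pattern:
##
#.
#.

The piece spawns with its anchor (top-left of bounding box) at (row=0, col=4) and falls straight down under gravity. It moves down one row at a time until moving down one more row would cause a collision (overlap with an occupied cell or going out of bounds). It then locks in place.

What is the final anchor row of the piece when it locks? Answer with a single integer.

Spawn at (row=0, col=4). Try each row:
  row 0: fits
  row 1: fits
  row 2: fits
  row 3: blocked -> lock at row 2

Answer: 2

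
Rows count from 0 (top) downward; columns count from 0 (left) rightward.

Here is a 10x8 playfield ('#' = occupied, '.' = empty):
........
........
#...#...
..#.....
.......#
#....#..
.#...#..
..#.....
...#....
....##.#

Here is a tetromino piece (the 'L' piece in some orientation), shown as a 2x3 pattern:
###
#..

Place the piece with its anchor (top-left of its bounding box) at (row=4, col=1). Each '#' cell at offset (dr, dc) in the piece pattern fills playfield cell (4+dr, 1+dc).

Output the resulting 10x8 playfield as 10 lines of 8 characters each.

Answer: ........
........
#...#...
..#.....
.###...#
##...#..
.#...#..
..#.....
...#....
....##.#

Derivation:
Fill (4+0,1+0) = (4,1)
Fill (4+0,1+1) = (4,2)
Fill (4+0,1+2) = (4,3)
Fill (4+1,1+0) = (5,1)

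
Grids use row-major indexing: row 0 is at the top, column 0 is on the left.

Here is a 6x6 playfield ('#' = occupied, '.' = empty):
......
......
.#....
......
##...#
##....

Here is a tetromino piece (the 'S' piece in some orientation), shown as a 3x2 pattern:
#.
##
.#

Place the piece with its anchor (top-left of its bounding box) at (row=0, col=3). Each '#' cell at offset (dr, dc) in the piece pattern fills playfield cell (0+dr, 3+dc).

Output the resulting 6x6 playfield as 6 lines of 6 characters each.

Fill (0+0,3+0) = (0,3)
Fill (0+1,3+0) = (1,3)
Fill (0+1,3+1) = (1,4)
Fill (0+2,3+1) = (2,4)

Answer: ...#..
...##.
.#..#.
......
##...#
##....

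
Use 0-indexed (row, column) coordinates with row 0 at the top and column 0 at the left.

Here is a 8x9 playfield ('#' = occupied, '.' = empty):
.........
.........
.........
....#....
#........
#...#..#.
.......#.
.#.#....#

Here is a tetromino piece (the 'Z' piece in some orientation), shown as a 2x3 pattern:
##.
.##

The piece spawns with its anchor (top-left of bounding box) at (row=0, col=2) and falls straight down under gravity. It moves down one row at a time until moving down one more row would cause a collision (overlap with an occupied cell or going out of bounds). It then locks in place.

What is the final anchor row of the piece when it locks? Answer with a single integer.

Answer: 1

Derivation:
Spawn at (row=0, col=2). Try each row:
  row 0: fits
  row 1: fits
  row 2: blocked -> lock at row 1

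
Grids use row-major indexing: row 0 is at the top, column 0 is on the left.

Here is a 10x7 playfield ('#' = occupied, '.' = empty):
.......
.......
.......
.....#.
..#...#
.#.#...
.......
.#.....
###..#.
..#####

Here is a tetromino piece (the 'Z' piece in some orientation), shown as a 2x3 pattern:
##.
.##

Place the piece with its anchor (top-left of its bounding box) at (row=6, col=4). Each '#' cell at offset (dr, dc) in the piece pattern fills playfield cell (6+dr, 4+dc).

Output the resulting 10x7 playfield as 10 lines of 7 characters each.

Answer: .......
.......
.......
.....#.
..#...#
.#.#...
....##.
.#...##
###..#.
..#####

Derivation:
Fill (6+0,4+0) = (6,4)
Fill (6+0,4+1) = (6,5)
Fill (6+1,4+1) = (7,5)
Fill (6+1,4+2) = (7,6)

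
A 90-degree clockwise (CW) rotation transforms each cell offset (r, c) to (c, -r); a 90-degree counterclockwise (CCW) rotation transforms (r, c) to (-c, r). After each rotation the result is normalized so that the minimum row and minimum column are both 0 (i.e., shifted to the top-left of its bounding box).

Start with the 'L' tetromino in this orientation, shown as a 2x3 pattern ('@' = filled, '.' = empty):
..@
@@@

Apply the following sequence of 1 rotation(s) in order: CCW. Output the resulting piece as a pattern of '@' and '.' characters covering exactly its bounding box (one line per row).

Answer: @@
.@
.@

Derivation:
Start:
..@
@@@
After rotation 1 (CCW):
@@
.@
.@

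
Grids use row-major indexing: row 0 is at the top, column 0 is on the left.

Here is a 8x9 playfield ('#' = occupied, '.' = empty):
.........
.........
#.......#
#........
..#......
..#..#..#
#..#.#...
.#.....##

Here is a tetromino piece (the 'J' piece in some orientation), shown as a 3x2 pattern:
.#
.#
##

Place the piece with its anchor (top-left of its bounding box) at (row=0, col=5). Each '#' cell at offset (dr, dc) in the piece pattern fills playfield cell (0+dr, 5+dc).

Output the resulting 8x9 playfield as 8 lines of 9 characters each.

Fill (0+0,5+1) = (0,6)
Fill (0+1,5+1) = (1,6)
Fill (0+2,5+0) = (2,5)
Fill (0+2,5+1) = (2,6)

Answer: ......#..
......#..
#....##.#
#........
..#......
..#..#..#
#..#.#...
.#.....##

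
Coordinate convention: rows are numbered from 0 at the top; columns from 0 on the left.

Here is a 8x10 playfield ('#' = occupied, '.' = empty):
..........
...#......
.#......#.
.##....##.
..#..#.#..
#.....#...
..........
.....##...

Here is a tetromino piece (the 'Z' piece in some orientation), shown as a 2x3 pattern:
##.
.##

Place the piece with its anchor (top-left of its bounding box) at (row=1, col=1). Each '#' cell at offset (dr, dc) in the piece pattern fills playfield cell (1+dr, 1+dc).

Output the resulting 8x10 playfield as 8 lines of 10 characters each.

Answer: ..........
.###......
.###....#.
.##....##.
..#..#.#..
#.....#...
..........
.....##...

Derivation:
Fill (1+0,1+0) = (1,1)
Fill (1+0,1+1) = (1,2)
Fill (1+1,1+1) = (2,2)
Fill (1+1,1+2) = (2,3)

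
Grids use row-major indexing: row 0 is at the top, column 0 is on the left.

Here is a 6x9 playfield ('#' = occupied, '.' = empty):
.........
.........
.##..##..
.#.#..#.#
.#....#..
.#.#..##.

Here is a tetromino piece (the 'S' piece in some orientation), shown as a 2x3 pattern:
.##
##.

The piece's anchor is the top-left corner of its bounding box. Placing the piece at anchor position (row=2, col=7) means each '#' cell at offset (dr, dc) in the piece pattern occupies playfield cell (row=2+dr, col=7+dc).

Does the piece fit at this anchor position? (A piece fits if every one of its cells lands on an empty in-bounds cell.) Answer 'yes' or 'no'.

Check each piece cell at anchor (2, 7):
  offset (0,1) -> (2,8): empty -> OK
  offset (0,2) -> (2,9): out of bounds -> FAIL
  offset (1,0) -> (3,7): empty -> OK
  offset (1,1) -> (3,8): occupied ('#') -> FAIL
All cells valid: no

Answer: no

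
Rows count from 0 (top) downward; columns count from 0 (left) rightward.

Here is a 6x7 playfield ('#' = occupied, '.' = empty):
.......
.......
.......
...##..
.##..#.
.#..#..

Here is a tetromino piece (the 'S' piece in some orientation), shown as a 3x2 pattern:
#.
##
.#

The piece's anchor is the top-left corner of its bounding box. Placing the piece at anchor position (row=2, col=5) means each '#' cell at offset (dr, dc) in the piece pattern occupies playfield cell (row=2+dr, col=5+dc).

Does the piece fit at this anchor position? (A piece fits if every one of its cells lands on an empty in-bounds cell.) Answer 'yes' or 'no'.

Check each piece cell at anchor (2, 5):
  offset (0,0) -> (2,5): empty -> OK
  offset (1,0) -> (3,5): empty -> OK
  offset (1,1) -> (3,6): empty -> OK
  offset (2,1) -> (4,6): empty -> OK
All cells valid: yes

Answer: yes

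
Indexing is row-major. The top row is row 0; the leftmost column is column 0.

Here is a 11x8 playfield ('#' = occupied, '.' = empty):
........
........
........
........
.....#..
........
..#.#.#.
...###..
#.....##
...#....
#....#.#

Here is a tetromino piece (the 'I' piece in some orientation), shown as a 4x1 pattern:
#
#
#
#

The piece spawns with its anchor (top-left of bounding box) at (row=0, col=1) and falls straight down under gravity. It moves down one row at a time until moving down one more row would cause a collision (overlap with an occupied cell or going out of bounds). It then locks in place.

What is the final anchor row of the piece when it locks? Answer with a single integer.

Answer: 7

Derivation:
Spawn at (row=0, col=1). Try each row:
  row 0: fits
  row 1: fits
  row 2: fits
  row 3: fits
  row 4: fits
  row 5: fits
  row 6: fits
  row 7: fits
  row 8: blocked -> lock at row 7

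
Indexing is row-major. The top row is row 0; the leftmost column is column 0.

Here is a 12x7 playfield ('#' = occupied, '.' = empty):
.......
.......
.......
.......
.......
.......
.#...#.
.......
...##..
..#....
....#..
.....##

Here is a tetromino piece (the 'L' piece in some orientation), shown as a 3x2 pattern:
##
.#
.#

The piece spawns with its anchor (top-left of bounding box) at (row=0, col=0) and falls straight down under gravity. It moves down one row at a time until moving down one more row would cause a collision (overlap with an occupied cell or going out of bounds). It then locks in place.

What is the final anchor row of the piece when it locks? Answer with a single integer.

Spawn at (row=0, col=0). Try each row:
  row 0: fits
  row 1: fits
  row 2: fits
  row 3: fits
  row 4: blocked -> lock at row 3

Answer: 3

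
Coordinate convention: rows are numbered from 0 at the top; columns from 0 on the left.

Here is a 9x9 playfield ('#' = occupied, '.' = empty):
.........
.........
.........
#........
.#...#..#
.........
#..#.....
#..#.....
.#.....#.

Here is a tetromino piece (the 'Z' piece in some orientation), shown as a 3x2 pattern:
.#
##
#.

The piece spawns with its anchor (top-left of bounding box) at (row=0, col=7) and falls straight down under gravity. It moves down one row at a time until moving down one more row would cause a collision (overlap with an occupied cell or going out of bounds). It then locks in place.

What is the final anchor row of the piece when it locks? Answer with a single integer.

Spawn at (row=0, col=7). Try each row:
  row 0: fits
  row 1: fits
  row 2: fits
  row 3: blocked -> lock at row 2

Answer: 2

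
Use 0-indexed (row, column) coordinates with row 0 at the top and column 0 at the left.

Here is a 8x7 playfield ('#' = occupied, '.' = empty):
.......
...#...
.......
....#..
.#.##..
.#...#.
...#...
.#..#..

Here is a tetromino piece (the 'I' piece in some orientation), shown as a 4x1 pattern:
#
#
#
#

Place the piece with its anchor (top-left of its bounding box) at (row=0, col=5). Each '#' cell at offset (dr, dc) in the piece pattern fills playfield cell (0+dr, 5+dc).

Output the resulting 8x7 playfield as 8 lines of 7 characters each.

Fill (0+0,5+0) = (0,5)
Fill (0+1,5+0) = (1,5)
Fill (0+2,5+0) = (2,5)
Fill (0+3,5+0) = (3,5)

Answer: .....#.
...#.#.
.....#.
....##.
.#.##..
.#...#.
...#...
.#..#..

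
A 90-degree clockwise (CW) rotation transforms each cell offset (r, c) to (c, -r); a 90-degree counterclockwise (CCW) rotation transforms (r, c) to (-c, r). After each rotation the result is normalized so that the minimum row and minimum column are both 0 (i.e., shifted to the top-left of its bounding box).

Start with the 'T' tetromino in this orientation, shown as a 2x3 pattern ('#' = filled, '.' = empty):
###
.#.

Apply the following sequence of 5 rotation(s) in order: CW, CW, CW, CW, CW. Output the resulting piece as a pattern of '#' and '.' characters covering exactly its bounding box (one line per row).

Answer: .#
##
.#

Derivation:
Start:
###
.#.
After rotation 1 (CW):
.#
##
.#
After rotation 2 (CW):
.#.
###
After rotation 3 (CW):
#.
##
#.
After rotation 4 (CW):
###
.#.
After rotation 5 (CW):
.#
##
.#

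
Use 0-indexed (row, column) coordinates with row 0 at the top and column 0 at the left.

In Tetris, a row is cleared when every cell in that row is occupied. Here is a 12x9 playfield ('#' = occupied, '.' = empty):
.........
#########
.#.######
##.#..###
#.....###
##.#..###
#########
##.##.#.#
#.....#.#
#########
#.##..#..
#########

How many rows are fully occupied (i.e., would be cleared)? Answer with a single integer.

Answer: 4

Derivation:
Check each row:
  row 0: 9 empty cells -> not full
  row 1: 0 empty cells -> FULL (clear)
  row 2: 2 empty cells -> not full
  row 3: 3 empty cells -> not full
  row 4: 5 empty cells -> not full
  row 5: 3 empty cells -> not full
  row 6: 0 empty cells -> FULL (clear)
  row 7: 3 empty cells -> not full
  row 8: 6 empty cells -> not full
  row 9: 0 empty cells -> FULL (clear)
  row 10: 5 empty cells -> not full
  row 11: 0 empty cells -> FULL (clear)
Total rows cleared: 4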